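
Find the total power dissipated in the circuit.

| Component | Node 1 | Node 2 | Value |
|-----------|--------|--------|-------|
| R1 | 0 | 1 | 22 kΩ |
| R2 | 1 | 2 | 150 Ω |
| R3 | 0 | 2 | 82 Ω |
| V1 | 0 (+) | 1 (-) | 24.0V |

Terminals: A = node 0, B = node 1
Nodal analysis, taking node 1 as the 0 V reference.
Source V1 fixes V_0 = 24 V.
KCL at each unknown node (sum of currents leaving = 0; resistances in Ω):
  Node 2: (V_2 - 0)/150 + (V_2 - 24)/82 = 0
Collecting terms: 0.01886 × V_2 = 0.2927  =>  V_2 = 15.52 V
Power in each resistor, P = (ΔV)²/R:
  P_R1 = (24 - 0)²/22000 = 0.02618 W
  P_R2 = (0 - 15.52)²/150 = 1.605 W
  P_R3 = (24 - 15.52)²/82 = 0.8775 W
P_total = P_R1 + P_R2 + P_R3 = 2.509 W

Final answer: 2.509 W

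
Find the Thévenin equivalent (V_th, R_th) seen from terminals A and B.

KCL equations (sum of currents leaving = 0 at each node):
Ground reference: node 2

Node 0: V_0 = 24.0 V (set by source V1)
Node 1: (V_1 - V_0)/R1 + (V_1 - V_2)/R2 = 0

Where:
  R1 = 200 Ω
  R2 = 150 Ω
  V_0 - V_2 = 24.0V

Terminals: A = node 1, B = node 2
Step 1 — V_th is the open-circuit voltage V_A - V_B (nothing connected across the terminals).
Nodal analysis, taking node 2 as the 0 V reference.
Source V1 fixes V_0 = 24 V.
KCL at each unknown node (sum of currents leaving = 0; resistances in Ω):
  Node 1: (V_1 - 24)/200 + (V_1 - 0)/150 = 0
Collecting terms: 0.01167 × V_1 = 0.12  =>  V_1 = 10.29 V
V_th = V_1 - V_2 = 10.29 - 0 = 10.29 V
Step 2 — R_th: zero the source — replace V1 by a short circuit (node 2 merges into node 0) — and find the resistance seen between A (node 1) and B (node 0).
Reduce the network between node 1 (A) and node 0 (B) by series/parallel combination:
  Rp1 = R1 ‖ R2 (parallel, both between nodes 0 and 1) = 1/(1/200 + 1/150) = 85.71 Ω
R_th = 85.71 Ω

Final answer: V_th = 10.29 V, R_th = 85.71 Ω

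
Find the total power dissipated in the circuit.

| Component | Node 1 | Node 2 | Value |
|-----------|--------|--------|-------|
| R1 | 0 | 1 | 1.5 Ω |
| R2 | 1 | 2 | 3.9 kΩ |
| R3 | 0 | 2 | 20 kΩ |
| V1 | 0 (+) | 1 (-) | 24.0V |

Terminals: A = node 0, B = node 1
Nodal analysis, taking node 1 as the 0 V reference.
Source V1 fixes V_0 = 24 V.
KCL at each unknown node (sum of currents leaving = 0; resistances in Ω):
  Node 2: (V_2 - 0)/3900 + (V_2 - 24)/20000 = 0
Collecting terms: 0.0003064 × V_2 = 0.0012  =>  V_2 = 3.916 V
Power in each resistor, P = (ΔV)²/R:
  P_R1 = (24 - 0)²/1.5 = 384 W
  P_R2 = (0 - 3.916)²/3900 = 0.003933 W
  P_R3 = (24 - 3.916)²/20000 = 0.02017 W
P_total = P_R1 + P_R2 + P_R3 = 384 W

Final answer: 384 W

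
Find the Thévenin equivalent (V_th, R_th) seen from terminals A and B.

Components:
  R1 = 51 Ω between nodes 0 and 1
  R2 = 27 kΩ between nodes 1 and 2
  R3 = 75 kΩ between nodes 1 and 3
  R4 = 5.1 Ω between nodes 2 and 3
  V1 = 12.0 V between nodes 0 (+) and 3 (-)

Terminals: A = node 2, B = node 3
Step 1 — V_th is the open-circuit voltage V_A - V_B (nothing connected across the terminals).
Nodal analysis, taking node 3 as the 0 V reference.
Source V1 fixes V_0 = 12 V.
KCL at each unknown node (sum of currents leaving = 0; resistances in Ω):
  Node 1: (V_1 - 12)/51 + (V_1 - V_2)/27000 + (V_1 - 0)/75000 = 0
  Node 2: (V_2 - V_1)/27000 + (V_2 - 0)/5.1 = 0
Collecting terms (coefficients in siemens):
  0.01966·V_1 - 0.00003704·V_2 = 0.2353
  0.1961·V_2 - 0.00003704·V_1 = 0
Determinant D = (0.01966)(0.1961) - (-0.00003704)(-0.00003704) = 0.003855
V_1 = [(0.2353)(0.1961) - (-0.00003704)(0)]/D = 11.97 V
V_2 = [(0.01966)(0) - (0.2353)(-0.00003704)]/D = 0.00226 V
V_th = V_2 - V_3 = 0.00226 - 0 = 0.00226 V
Step 2 — R_th: zero the source — replace V1 by a short circuit (node 3 merges into node 0) — and find the resistance seen between A (node 2) and B (node 0).
Reduce the network between node 2 (A) and node 0 (B) by series/parallel combination:
  Rp1 = R1 ‖ R3 (parallel, both between nodes 0 and 1) = 1/(1/51 + 1/75000) = 50.97 Ω
  Rs1 = R2 + Rp1 (series, joined only at node 1) = 27000 + 50.97 = 27050 Ω
  Rp2 = R4 ‖ Rs1 (parallel, both between nodes 0 and 2) = 1/(1/5.1 + 1/27050) = 5.099 Ω
R_th = 5.099 Ω

Final answer: V_th = 0.00226 V, R_th = 5.099 Ω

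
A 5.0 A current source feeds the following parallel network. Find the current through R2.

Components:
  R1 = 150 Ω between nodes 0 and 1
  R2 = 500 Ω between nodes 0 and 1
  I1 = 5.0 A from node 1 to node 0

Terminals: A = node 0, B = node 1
All resistors sit directly between nodes 0 and 1, so they are in parallel and share one voltage V; the full source current 5 A splits among them.
1/R_par = 1/150 + 1/500 = 0.008667 S  =>  R_par = 115.4 Ω
V = I × R_par = 5 × 115.4 = 576.9 V
I_R2 = V/R2 = 576.9/500 = 1.154 A

Final answer: 1.154 A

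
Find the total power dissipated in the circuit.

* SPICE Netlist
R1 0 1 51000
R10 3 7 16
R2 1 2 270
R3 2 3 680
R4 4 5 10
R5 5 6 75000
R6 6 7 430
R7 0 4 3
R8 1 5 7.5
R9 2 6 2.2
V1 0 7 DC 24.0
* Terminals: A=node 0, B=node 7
Nodal analysis, taking node 7 as the 0 V reference.
Source V1 fixes V_0 = 24 V.
KCL at each unknown node (sum of currents leaving = 0; resistances in Ω):
  Node 1: (V_1 - 24)/51000 + (V_1 - V_2)/270 + (V_1 - V_5)/7.5 = 0
  Node 2: (V_2 - V_1)/270 + (V_2 - V_3)/680 + (V_2 - V_6)/2.2 = 0
  Node 3: (V_3 - V_2)/680 + (V_3 - 0)/16 = 0
  Node 4: (V_4 - V_5)/10 + (V_4 - 24)/3 = 0
  Node 5: (V_5 - V_4)/10 + (V_5 - V_6)/75000 + (V_5 - V_1)/7.5 = 0
  Node 6: (V_6 - V_5)/75000 + (V_6 - 0)/430 + (V_6 - V_2)/2.2 = 0
Collecting terms (coefficients in siemens):
  0.1371·V_1 - 0.003704·V_2 - 0.1333·V_5 = 0.0004706
  0.4597·V_2 - 0.003704·V_1 - 0.001471·V_3 - 0.4545·V_6 = 0
  0.06397·V_3 - 0.001471·V_2 = 0
  0.4333·V_4 - 0.1·V_5 = 8
  0.2333·V_5 - 0.1333·V_1 - 0.1·V_4 - 0.00001333·V_6 = 0
  0.4569·V_6 - 0.4545·V_2 - 0.00001333·V_5 = 0
Solving these 6 simultaneous equations (Gaussian elimination) gives:
  V_1 = 23.12 V, V_2 = 11.51 V, V_3 = 0.2645 V, V_4 = 23.87 V
  V_5 = 23.44 V, V_6 = 11.45 V
Power in each resistor, P = (ΔV)²/R:
  P_R1 = (24 - 23.12)²/51000 = 0.00001529 W
  P_R2 = (23.12 - 11.51)²/270 = 0.4992 W
  P_R3 = (11.51 - 0.2645)²/680 = 0.1859 W
  P_R4 = (23.87 - 23.44)²/10 = 0.01861 W
  P_R5 = (23.44 - 11.45)²/75000 = 0.001917 W
  P_R6 = (11.45 - 0)²/430 = 0.3048 W
  P_R7 = (24 - 23.87)²/3 = 0.005584 W
  P_R8 = (23.12 - 23.44)²/7.5 = 0.01386 W
  P_R9 = (11.51 - 11.45)²/2.2 = 0.001541 W
  P_R10 = (0.2645 - 0)²/16 = 0.004374 W
P_total = P_R1 + P_R2 + P_R3 + P_R4 + P_R5 + P_R6 + P_R7 + P_R8 + P_R9 + P_R10 = 1.036 W

Final answer: 1.036 W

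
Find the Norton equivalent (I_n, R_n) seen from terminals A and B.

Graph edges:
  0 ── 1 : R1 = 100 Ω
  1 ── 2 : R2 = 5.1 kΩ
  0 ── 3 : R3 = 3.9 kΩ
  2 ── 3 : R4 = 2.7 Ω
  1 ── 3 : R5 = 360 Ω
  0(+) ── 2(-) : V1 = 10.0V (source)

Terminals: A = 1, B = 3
Find the Thévenin equivalent first; then I_n = V_th/R_th and R_n = R_th.
Step 1 — V_th is the open-circuit voltage V_A - V_B (nothing connected across the terminals).
Nodal analysis, taking node 2 as the 0 V reference.
Source V1 fixes V_0 = 10 V.
KCL at each unknown node (sum of currents leaving = 0; resistances in Ω):
  Node 1: (V_1 - 10)/100 + (V_1 - 0)/5100 + (V_1 - V_3)/360 = 0
  Node 3: (V_3 - 10)/3900 + (V_3 - 0)/2.7 + (V_3 - V_1)/360 = 0
Collecting terms (coefficients in siemens):
  0.01297·V_1 - 0.002778·V_3 = 0.1
  0.3734·V_3 - 0.002778·V_1 = 0.002564
Determinant D = (0.01297)(0.3734) - (-0.002778)(-0.002778) = 0.004837
V_1 = [(0.1)(0.3734) - (-0.002778)(0.002564)]/D = 7.722 V
V_3 = [(0.01297)(0.002564) - (0.1)(-0.002778)]/D = 0.06431 V
V_th = V_1 - V_3 = 7.722 - 0.06431 = 7.657 V
Step 2 — R_th: zero the source — replace V1 by a short circuit (node 2 merges into node 0) — and find the resistance seen between A (node 1) and B (node 3).
Reduce the network between node 1 (A) and node 3 (B) by series/parallel combination:
  Rp1 = R1 ‖ R2 (parallel, both between nodes 0 and 1) = 1/(1/100 + 1/5100) = 98.08 Ω
  Rp2 = R3 ‖ R4 (parallel, both between nodes 0 and 3) = 1/(1/3900 + 1/2.7) = 2.698 Ω
  Rs1 = Rp1 + Rp2 (series, joined only at node 0) = 98.08 + 2.698 = 100.8 Ω
  Rp3 = R5 ‖ Rs1 (parallel, both between nodes 1 and 3) = 1/(1/360 + 1/100.8) = 78.73 Ω
R_th = 78.73 Ω
I_n = V_th/R_th = 7.657/78.73 = 0.09725 A, and R_n = R_th = 78.73 Ω

Final answer: I_n = 0.09725 A, R_n = 78.73 Ω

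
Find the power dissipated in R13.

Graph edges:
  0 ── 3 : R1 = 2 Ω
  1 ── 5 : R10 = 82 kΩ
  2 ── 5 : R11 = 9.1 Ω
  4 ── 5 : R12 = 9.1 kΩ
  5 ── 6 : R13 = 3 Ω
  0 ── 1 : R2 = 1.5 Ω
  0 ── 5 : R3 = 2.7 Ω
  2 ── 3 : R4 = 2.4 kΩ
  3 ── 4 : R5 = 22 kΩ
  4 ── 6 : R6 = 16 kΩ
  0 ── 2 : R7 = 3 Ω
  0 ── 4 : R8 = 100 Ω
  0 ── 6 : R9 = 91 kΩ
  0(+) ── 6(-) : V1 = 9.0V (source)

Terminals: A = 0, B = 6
Nodal analysis, taking node 6 as the 0 V reference.
Source V1 fixes V_0 = 9 V.
KCL at each unknown node (sum of currents leaving = 0; resistances in Ω):
  Node 1: (V_1 - 9)/1.5 + (V_1 - V_5)/82000 = 0
  Node 2: (V_2 - V_3)/2400 + (V_2 - 9)/3 + (V_2 - V_5)/9.1 = 0
  Node 3: (V_3 - 9)/2 + (V_3 - V_2)/2400 + (V_3 - V_4)/22000 = 0
  Node 4: (V_4 - V_3)/22000 + (V_4 - 0)/16000 + (V_4 - 9)/100 + (V_4 - V_5)/9100 = 0
  Node 5: (V_5 - 9)/2.7 + (V_5 - V_1)/82000 + (V_5 - V_2)/9.1 + (V_5 - V_4)/9100 + (V_5 - 0)/3 = 0
Collecting terms (coefficients in siemens):
  0.6667·V_1 - 0.0000122·V_5 = 6
  0.4436·V_2 - 0.0004167·V_3 - 0.1099·V_5 = 3
  0.5005·V_3 - 0.0004167·V_2 - 0.00004545·V_4 = 4.5
  0.01022·V_4 - 0.00004545·V_3 - 0.0001099·V_5 = 0.09
  0.8137·V_5 - 0.0000122·V_1 - 0.1099·V_2 - 0.0001099·V_4 = 3.333
Solving these 5 simultaneous equations (Gaussian elimination) gives:
  V_1 = 9 V, V_2 = 8.055 V, V_3 = 8.999 V, V_4 = 8.904 V
  V_5 = 5.186 V
I_R13 = (V_5 - V_6)/R13 = (5.186 - 0)/3 = 1.729 A
P_R13 = I_R13² × R13 = (1.729)² × 3 = 8.963 W

Final answer: 8.963 W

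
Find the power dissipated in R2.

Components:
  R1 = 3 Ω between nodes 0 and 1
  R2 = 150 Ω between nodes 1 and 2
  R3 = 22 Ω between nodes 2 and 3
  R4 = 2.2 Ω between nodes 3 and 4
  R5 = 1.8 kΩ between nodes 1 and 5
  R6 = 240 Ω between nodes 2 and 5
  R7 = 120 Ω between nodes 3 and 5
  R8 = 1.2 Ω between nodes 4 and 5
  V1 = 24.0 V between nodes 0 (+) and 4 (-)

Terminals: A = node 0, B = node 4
Nodal analysis, taking node 4 as the 0 V reference.
Source V1 fixes V_0 = 24 V.
KCL at each unknown node (sum of currents leaving = 0; resistances in Ω):
  Node 1: (V_1 - 24)/3 + (V_1 - V_2)/150 + (V_1 - V_5)/1800 = 0
  Node 2: (V_2 - V_1)/150 + (V_2 - V_3)/22 + (V_2 - V_5)/240 = 0
  Node 3: (V_3 - V_2)/22 + (V_3 - 0)/2.2 + (V_3 - V_5)/120 = 0
  Node 5: (V_5 - V_1)/1800 + (V_5 - V_2)/240 + (V_5 - V_3)/120 + (V_5 - 0)/1.2 = 0
Collecting terms (coefficients in siemens):
  0.3406·V_1 - 0.006667·V_2 - 0.0005556·V_5 = 8
  0.05629·V_2 - 0.006667·V_1 - 0.04545·V_3 - 0.004167·V_5 = 0
  0.5083·V_3 - 0.04545·V_2 - 0.008333·V_5 = 0
  0.8464·V_5 - 0.0005556·V_1 - 0.004167·V_2 - 0.008333·V_3 = 0
Solving these 4 simultaneous equations (Gaussian elimination) gives:
  V_1 = 23.55 V, V_2 = 3.009 V, V_3 = 0.2696 V, V_5 = 0.03293 V
I_R2 = (V_1 - V_2)/R2 = (23.55 - 3.009)/150 = 0.1369 A
P_R2 = I_R2² × R2 = (0.1369)² × 150 = 2.813 W

Final answer: 2.813 W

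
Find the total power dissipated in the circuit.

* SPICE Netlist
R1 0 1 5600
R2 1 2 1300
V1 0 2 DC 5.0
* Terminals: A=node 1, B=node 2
Nodal analysis, taking node 2 as the 0 V reference.
Source V1 fixes V_0 = 5 V.
KCL at each unknown node (sum of currents leaving = 0; resistances in Ω):
  Node 1: (V_1 - 5)/5600 + (V_1 - 0)/1300 = 0
Collecting terms: 0.0009478 × V_1 = 0.0008929  =>  V_1 = 0.942 V
Power in each resistor, P = (ΔV)²/R:
  P_R1 = (5 - 0.942)²/5600 = 0.002941 W
  P_R2 = (0.942 - 0)²/1300 = 0.0006826 W
P_total = P_R1 + P_R2 = 0.003623 W

Final answer: 0.003623 W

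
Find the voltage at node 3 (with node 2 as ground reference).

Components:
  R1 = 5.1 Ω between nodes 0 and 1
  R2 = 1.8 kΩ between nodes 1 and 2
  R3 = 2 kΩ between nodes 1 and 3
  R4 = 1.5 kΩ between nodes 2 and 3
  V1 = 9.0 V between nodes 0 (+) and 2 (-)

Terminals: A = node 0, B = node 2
Nodal analysis, taking node 2 as the 0 V reference.
Source V1 fixes V_0 = 9 V.
KCL at each unknown node (sum of currents leaving = 0; resistances in Ω):
  Node 1: (V_1 - 9)/5.1 + (V_1 - 0)/1800 + (V_1 - V_3)/2000 = 0
  Node 3: (V_3 - V_1)/2000 + (V_3 - 0)/1500 = 0
Collecting terms (coefficients in siemens):
  0.1971·V_1 - 0.0005·V_3 = 1.765
  0.001167·V_3 - 0.0005·V_1 = 0
Determinant D = (0.1971)(0.001167) - (-0.0005)(-0.0005) = 0.0002297
V_1 = [(1.765)(0.001167) - (-0.0005)(0)]/D = 8.962 V
V_3 = [(0.1971)(0) - (1.765)(-0.0005)]/D = 3.841 V
The requested potential is V_3 = 3.841 V.

Final answer: V_3 = 3.841 V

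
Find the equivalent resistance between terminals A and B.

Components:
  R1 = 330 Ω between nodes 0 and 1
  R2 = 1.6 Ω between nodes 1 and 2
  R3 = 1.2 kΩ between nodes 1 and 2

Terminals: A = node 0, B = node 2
Reduce the network between node 0 (A) and node 2 (B) by series/parallel combination:
  Rp1 = R2 ‖ R3 (parallel, both between nodes 1 and 2) = 1/(1/1.6 + 1/1200) = 1.598 Ω
  Rs1 = R1 + Rp1 (series, joined only at node 1) = 330 + 1.598 = 331.6 Ω
R_eq = 331.6 Ω

Final answer: 331.6 Ω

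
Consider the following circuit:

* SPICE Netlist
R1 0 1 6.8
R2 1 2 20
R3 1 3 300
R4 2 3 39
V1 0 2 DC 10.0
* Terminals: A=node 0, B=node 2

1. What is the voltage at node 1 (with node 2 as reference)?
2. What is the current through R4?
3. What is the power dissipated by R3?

Nodal analysis, taking node 2 as the 0 V reference.
Source V1 fixes V_0 = 10 V.
KCL at each unknown node (sum of currents leaving = 0; resistances in Ω):
  Node 1: (V_1 - 10)/6.8 + (V_1 - 0)/20 + (V_1 - V_3)/300 = 0
  Node 3: (V_3 - V_1)/300 + (V_3 - 0)/39 = 0
Collecting terms (coefficients in siemens):
  0.2004·V_1 - 0.003333·V_3 = 1.471
  0.02897·V_3 - 0.003333·V_1 = 0
Determinant D = (0.2004)(0.02897) - (-0.003333)(-0.003333) = 0.005795
V_1 = [(1.471)(0.02897) - (-0.003333)(0)]/D = 7.353 V
V_3 = [(0.2004)(0) - (1.471)(-0.003333)]/D = 0.8459 V
Part 1:
  Read off the nodal solution: V_1 = 7.353 V
Part 2:
  I_R4 = (V_2 - V_3)/R4 = (0 - 0.8459)/39 = -0.02169 A
  Magnitude: I_R4 = 0.02169 A
Part 3:
  I_R3 = (V_1 - V_3)/R3 = (7.353 - 0.8459)/300 = 0.02169 A
  P_R3 = I_R3² × R3 = (0.02169)² × 300 = 0.1411 W

Final answers:
1. V_1 = 7.353 V
2. I_R4 = 0.02169 A
3. P_R3 = 0.1411 W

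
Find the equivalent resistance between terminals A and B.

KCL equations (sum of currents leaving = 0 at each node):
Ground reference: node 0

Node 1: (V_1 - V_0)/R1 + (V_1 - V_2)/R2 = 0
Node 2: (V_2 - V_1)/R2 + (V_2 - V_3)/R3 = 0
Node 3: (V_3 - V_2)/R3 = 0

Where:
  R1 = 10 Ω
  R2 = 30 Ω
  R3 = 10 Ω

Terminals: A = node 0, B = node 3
Reduce the network between node 0 (A) and node 3 (B) by series/parallel combination:
  Rs1 = R1 + R2 (series, joined only at node 1) = 10 + 30 = 40 Ω
  Rs2 = R3 + Rs1 (series, joined only at node 2) = 10 + 40 = 50 Ω
R_eq = 50 Ω

Final answer: 50 Ω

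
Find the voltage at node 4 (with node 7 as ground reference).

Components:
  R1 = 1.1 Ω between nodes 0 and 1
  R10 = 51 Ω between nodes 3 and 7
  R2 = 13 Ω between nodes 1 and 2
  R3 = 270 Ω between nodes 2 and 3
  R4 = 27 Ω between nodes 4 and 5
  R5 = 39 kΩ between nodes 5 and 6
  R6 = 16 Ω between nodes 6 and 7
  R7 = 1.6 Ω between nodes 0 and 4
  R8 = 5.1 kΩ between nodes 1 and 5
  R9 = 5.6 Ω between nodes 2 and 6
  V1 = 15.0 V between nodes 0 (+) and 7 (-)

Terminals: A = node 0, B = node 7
Nodal analysis, taking node 7 as the 0 V reference.
Source V1 fixes V_0 = 15 V.
KCL at each unknown node (sum of currents leaving = 0; resistances in Ω):
  Node 1: (V_1 - 15)/1.1 + (V_1 - V_2)/13 + (V_1 - V_5)/5100 = 0
  Node 2: (V_2 - V_1)/13 + (V_2 - V_3)/270 + (V_2 - V_6)/5.6 = 0
  Node 3: (V_3 - V_2)/270 + (V_3 - 0)/51 = 0
  Node 4: (V_4 - V_5)/27 + (V_4 - 15)/1.6 = 0
  Node 5: (V_5 - V_4)/27 + (V_5 - V_6)/39000 + (V_5 - V_1)/5100 = 0
  Node 6: (V_6 - V_5)/39000 + (V_6 - 0)/16 + (V_6 - V_2)/5.6 = 0
Collecting terms (coefficients in siemens):
  0.9862·V_1 - 0.07692·V_2 - 0.0001961·V_5 = 13.64
  0.2592·V_2 - 0.07692·V_1 - 0.003704·V_3 - 0.1786·V_6 = 0
  0.02331·V_3 - 0.003704·V_2 = 0
  0.662·V_4 - 0.03704·V_5 = 9.375
  0.03726·V_5 - 0.0001961·V_1 - 0.03704·V_4 - 0.00002564·V_6 = 0
  0.2411·V_6 - 0.1786·V_2 - 0.00002564·V_5 = 0
Solving these 6 simultaneous equations (Gaussian elimination) gives:
  V_1 = 14.52 V, V_2 = 8.842 V, V_3 = 1.405 V, V_4 = 15 V
  V_5 = 14.99 V, V_6 = 6.551 V
The requested potential is V_4 = 15 V.

Final answer: V_4 = 15 V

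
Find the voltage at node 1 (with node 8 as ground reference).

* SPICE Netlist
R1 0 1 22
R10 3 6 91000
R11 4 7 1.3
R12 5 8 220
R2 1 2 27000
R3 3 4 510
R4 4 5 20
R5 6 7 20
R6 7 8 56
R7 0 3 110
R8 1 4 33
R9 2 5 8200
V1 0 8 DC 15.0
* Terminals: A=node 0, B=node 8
Nodal analysis, taking node 8 as the 0 V reference.
Source V1 fixes V_0 = 15 V.
KCL at each unknown node (sum of currents leaving = 0; resistances in Ω):
  Node 1: (V_1 - 15)/22 + (V_1 - V_2)/27000 + (V_1 - V_4)/33 = 0
  Node 2: (V_2 - V_1)/27000 + (V_2 - V_5)/8200 = 0
  Node 3: (V_3 - V_4)/510 + (V_3 - 15)/110 + (V_3 - V_6)/91000 = 0
  Node 4: (V_4 - V_3)/510 + (V_4 - V_5)/20 + (V_4 - V_1)/33 + (V_4 - V_7)/1.3 = 0
  Node 5: (V_5 - V_4)/20 + (V_5 - V_2)/8200 + (V_5 - 0)/220 = 0
  Node 6: (V_6 - V_7)/20 + (V_6 - V_3)/91000 = 0
  Node 7: (V_7 - V_6)/20 + (V_7 - 0)/56 + (V_7 - V_4)/1.3 = 0
Collecting terms (coefficients in siemens):
  0.07579·V_1 - 0.00003704·V_2 - 0.0303·V_4 = 0.6818
  0.000159·V_2 - 0.00003704·V_1 - 0.000122·V_5 = 0
  0.01106·V_3 - 0.001961·V_4 - 0.00001099·V_6 = 0.1364
  0.8515·V_4 - 0.0303·V_1 - 0.001961·V_3 - 0.05·V_5 - 0.7692·V_7 = 0
  0.05467·V_5 - 0.000122·V_2 - 0.05·V_4 = 0
  0.05001·V_6 - 0.00001099·V_3 - 0.05·V_7 = 0
  0.8371·V_7 - 0.7692·V_4 - 0.05·V_6 = 0
Solving these 7 simultaneous equations (Gaussian elimination) gives:
  V_1 = 11.87 V, V_2 = 7.81 V, V_3 = 13.6 V, V_4 = 7.173 V
  V_5 = 6.578 V, V_6 = 7.012 V, V_7 = 7.01 V
The requested potential is V_1 = 11.87 V.

Final answer: V_1 = 11.87 V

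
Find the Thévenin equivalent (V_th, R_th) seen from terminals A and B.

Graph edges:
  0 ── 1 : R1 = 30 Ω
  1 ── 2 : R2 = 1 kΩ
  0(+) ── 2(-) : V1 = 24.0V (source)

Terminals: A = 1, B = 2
Step 1 — V_th is the open-circuit voltage V_A - V_B (nothing connected across the terminals).
Nodal analysis, taking node 2 as the 0 V reference.
Source V1 fixes V_0 = 24 V.
KCL at each unknown node (sum of currents leaving = 0; resistances in Ω):
  Node 1: (V_1 - 24)/30 + (V_1 - 0)/1000 = 0
Collecting terms: 0.03433 × V_1 = 0.8  =>  V_1 = 23.3 V
V_th = V_1 - V_2 = 23.3 - 0 = 23.3 V
Step 2 — R_th: zero the source — replace V1 by a short circuit (node 2 merges into node 0) — and find the resistance seen between A (node 1) and B (node 0).
Reduce the network between node 1 (A) and node 0 (B) by series/parallel combination:
  Rp1 = R1 ‖ R2 (parallel, both between nodes 0 and 1) = 1/(1/30 + 1/1000) = 29.13 Ω
R_th = 29.13 Ω

Final answer: V_th = 23.3 V, R_th = 29.13 Ω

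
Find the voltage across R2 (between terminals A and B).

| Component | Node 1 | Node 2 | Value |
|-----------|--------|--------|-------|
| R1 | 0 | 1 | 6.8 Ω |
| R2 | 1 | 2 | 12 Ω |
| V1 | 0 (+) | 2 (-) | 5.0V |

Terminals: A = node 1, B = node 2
R1 and R2 are in series across V1 (node 0 → node 1 → node 2), and the output A–B is taken across R2, so this is a voltage divider.
Series current: I = V1/(R1 + R2) = 5/(6.8 + 12) = 5/18.8 = 0.266 A
V_R2 = I × R2 = V1 × R2/(R1 + R2) = 5 × 12/18.8 = 3.191 V

Final answer: 3.191 V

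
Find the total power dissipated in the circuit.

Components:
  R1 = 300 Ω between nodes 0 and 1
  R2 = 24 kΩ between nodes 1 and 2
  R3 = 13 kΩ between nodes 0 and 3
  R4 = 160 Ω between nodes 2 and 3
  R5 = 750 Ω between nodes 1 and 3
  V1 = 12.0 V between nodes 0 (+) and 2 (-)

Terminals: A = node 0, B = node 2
Nodal analysis, taking node 2 as the 0 V reference.
Source V1 fixes V_0 = 12 V.
KCL at each unknown node (sum of currents leaving = 0; resistances in Ω):
  Node 1: (V_1 - 12)/300 + (V_1 - 0)/24000 + (V_1 - V_3)/750 = 0
  Node 3: (V_3 - 12)/13000 + (V_3 - 0)/160 + (V_3 - V_1)/750 = 0
Collecting terms (coefficients in siemens):
  0.004708·V_1 - 0.001333·V_3 = 0.04
  0.00766·V_3 - 0.001333·V_1 = 0.0009231
Determinant D = (0.004708)(0.00766) - (-0.001333)(-0.001333) = 0.00003429
V_1 = [(0.04)(0.00766) - (-0.001333)(0.0009231)]/D = 8.972 V
V_3 = [(0.004708)(0.0009231) - (0.04)(-0.001333)]/D = 1.682 V
Power in each resistor, P = (ΔV)²/R:
  P_R1 = (12 - 8.972)²/300 = 0.03056 W
  P_R2 = (8.972 - 0)²/24000 = 0.003354 W
  P_R3 = (12 - 1.682)²/13000 = 0.008189 W
  P_R4 = (0 - 1.682)²/160 = 0.01769 W
  P_R5 = (8.972 - 1.682)²/750 = 0.07085 W
P_total = P_R1 + P_R2 + P_R3 + P_R4 + P_R5 = 0.1306 W

Final answer: 0.1306 W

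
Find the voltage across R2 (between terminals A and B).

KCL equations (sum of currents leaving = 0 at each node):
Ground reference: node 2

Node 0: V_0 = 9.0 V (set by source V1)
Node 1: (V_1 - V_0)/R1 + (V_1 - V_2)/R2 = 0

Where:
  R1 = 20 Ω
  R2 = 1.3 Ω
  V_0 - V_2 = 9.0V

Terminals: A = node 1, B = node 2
R1 and R2 are in series across V1 (node 0 → node 1 → node 2), and the output A–B is taken across R2, so this is a voltage divider.
Series current: I = V1/(R1 + R2) = 9/(20 + 1.3) = 9/21.3 = 0.4225 A
V_R2 = I × R2 = V1 × R2/(R1 + R2) = 9 × 1.3/21.3 = 0.5493 V

Final answer: 0.5493 V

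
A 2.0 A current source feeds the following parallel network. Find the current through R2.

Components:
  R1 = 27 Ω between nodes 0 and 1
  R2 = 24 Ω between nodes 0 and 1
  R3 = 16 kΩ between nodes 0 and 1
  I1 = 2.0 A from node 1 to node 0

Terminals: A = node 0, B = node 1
All resistors sit directly between nodes 0 and 1, so they are in parallel and share one voltage V; the full source current 2 A splits among them.
1/R_par = 1/27 + 1/24 + 1/16000 = 0.07877 S  =>  R_par = 12.7 Ω
V = I × R_par = 2 × 12.7 = 25.39 V
I_R2 = V/R2 = 25.39/24 = 1.058 A

Final answer: 1.058 A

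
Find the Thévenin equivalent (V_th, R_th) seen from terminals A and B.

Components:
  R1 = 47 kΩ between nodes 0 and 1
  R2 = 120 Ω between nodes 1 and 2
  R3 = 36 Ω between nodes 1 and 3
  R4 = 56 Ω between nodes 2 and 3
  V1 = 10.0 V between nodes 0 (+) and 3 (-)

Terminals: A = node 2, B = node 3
Step 1 — V_th is the open-circuit voltage V_A - V_B (nothing connected across the terminals).
Nodal analysis, taking node 3 as the 0 V reference.
Source V1 fixes V_0 = 10 V.
KCL at each unknown node (sum of currents leaving = 0; resistances in Ω):
  Node 1: (V_1 - 10)/47000 + (V_1 - V_2)/120 + (V_1 - 0)/36 = 0
  Node 2: (V_2 - V_1)/120 + (V_2 - 0)/56 = 0
Collecting terms (coefficients in siemens):
  0.03613·V_1 - 0.008333·V_2 = 0.0002128
  0.02619·V_2 - 0.008333·V_1 = 0
Determinant D = (0.03613)(0.02619) - (-0.008333)(-0.008333) = 0.0008769
V_1 = [(0.0002128)(0.02619) - (-0.008333)(0)]/D = 0.006355 V
V_2 = [(0.03613)(0) - (0.0002128)(-0.008333)]/D = 0.002022 V
V_th = V_2 - V_3 = 0.002022 - 0 = 0.002022 V
Step 2 — R_th: zero the source — replace V1 by a short circuit (node 3 merges into node 0) — and find the resistance seen between A (node 2) and B (node 0).
Reduce the network between node 2 (A) and node 0 (B) by series/parallel combination:
  Rp1 = R1 ‖ R3 (parallel, both between nodes 0 and 1) = 1/(1/47000 + 1/36) = 35.97 Ω
  Rs1 = R2 + Rp1 (series, joined only at node 1) = 120 + 35.97 = 156 Ω
  Rp2 = R4 ‖ Rs1 (parallel, both between nodes 0 and 2) = 1/(1/56 + 1/156) = 41.21 Ω
R_th = 41.21 Ω

Final answer: V_th = 0.002022 V, R_th = 41.21 Ω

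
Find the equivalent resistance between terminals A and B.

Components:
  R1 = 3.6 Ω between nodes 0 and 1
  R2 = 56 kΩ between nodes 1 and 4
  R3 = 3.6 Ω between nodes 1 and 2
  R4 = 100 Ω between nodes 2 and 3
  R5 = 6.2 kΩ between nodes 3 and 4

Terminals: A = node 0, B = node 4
Reduce the network between node 0 (A) and node 4 (B) by series/parallel combination:
  Rs1 = R3 + R4 (series, joined only at node 2) = 3.6 + 100 = 103.6 Ω
  Rs2 = R5 + Rs1 (series, joined only at node 3) = 6200 + 103.6 = 6304 Ω
  Rp1 = R2 ‖ Rs2 (parallel, both between nodes 1 and 4) = 1/(1/56000 + 1/6304) = 5666 Ω
  Rs3 = R1 + Rp1 (series, joined only at node 1) = 3.6 + 5666 = 5669 Ω
R_eq = 5.669 kΩ

Final answer: 5.669 kΩ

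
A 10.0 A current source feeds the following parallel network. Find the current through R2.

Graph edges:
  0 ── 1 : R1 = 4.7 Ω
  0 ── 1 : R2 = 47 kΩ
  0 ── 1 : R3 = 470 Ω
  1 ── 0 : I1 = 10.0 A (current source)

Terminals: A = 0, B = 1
All resistors sit directly between nodes 0 and 1, so they are in parallel and share one voltage V; the full source current 10 A splits among them.
1/R_par = 1/4.7 + 1/47000 + 1/470 = 0.2149 S  =>  R_par = 4.653 Ω
V = I × R_par = 10 × 4.653 = 46.53 V
I_R2 = V/R2 = 46.53/47000 = 0.00099 A

Final answer: 0.00099 A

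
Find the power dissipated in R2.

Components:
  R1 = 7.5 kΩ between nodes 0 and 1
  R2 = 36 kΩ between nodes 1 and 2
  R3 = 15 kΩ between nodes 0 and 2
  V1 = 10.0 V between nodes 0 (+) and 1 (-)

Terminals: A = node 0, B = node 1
Nodal analysis, taking node 1 as the 0 V reference.
Source V1 fixes V_0 = 10 V.
KCL at each unknown node (sum of currents leaving = 0; resistances in Ω):
  Node 2: (V_2 - 0)/36000 + (V_2 - 10)/15000 = 0
Collecting terms: 0.00009444 × V_2 = 0.0006667  =>  V_2 = 7.059 V
I_R2 = (V_1 - V_2)/R2 = (0 - 7.059)/36000 = -0.0001961 A
P_R2 = I_R2² × R2 = (-0.0001961)² × 36000 = 0.001384 W

Final answer: 0.001384 W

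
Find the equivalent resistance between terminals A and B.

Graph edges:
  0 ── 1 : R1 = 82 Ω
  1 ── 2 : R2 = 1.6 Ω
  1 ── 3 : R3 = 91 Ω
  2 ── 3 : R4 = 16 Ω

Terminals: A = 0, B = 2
Reduce the network between node 0 (A) and node 2 (B) by series/parallel combination:
  Rs1 = R3 + R4 (series, joined only at node 3) = 91 + 16 = 107 Ω
  Rp1 = R2 ‖ Rs1 (parallel, both between nodes 1 and 2) = 1/(1/1.6 + 1/107) = 1.576 Ω
  Rs2 = R1 + Rp1 (series, joined only at node 1) = 82 + 1.576 = 83.58 Ω
R_eq = 83.58 Ω

Final answer: 83.58 Ω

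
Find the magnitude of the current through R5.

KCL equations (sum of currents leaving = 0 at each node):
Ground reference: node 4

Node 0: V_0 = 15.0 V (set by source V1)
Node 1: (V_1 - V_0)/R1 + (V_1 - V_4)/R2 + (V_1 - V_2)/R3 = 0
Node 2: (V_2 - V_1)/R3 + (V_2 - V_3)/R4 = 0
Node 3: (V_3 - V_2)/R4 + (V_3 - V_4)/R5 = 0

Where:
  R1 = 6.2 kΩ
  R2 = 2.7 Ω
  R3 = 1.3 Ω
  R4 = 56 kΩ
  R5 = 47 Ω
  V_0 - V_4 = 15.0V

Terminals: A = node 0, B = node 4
Nodal analysis, taking node 4 as the 0 V reference.
Source V1 fixes V_0 = 15 V.
KCL at each unknown node (sum of currents leaving = 0; resistances in Ω):
  Node 1: (V_1 - 15)/6200 + (V_1 - 0)/2.7 + (V_1 - V_2)/1.3 = 0
  Node 2: (V_2 - V_1)/1.3 + (V_2 - V_3)/56000 = 0
  Node 3: (V_3 - V_2)/56000 + (V_3 - 0)/47 = 0
Collecting terms (coefficients in siemens):
  1.14·V_1 - 0.7692·V_2 = 0.002419
  0.7692·V_2 - 0.7692·V_1 - 0.00001786·V_3 = 0
  0.02129·V_3 - 0.00001786·V_2 = 0
Solving these 3 simultaneous equations (Gaussian elimination) gives:
  V_1 = 0.006529 V, V_2 = 0.006529 V, V_3 = 0.000005475 V
I_R5 = (V_3 - V_4)/R5 = (0.000005475 - 0)/47 = 0.0000001165 A
|I_R5| = 0.0000001165 A

Final answer: |I_R5| = 1.165e-07 A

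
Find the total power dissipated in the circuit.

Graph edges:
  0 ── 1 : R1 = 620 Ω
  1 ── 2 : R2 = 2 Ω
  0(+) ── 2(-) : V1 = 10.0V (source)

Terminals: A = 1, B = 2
Nodal analysis, taking node 2 as the 0 V reference.
Source V1 fixes V_0 = 10 V.
KCL at each unknown node (sum of currents leaving = 0; resistances in Ω):
  Node 1: (V_1 - 10)/620 + (V_1 - 0)/2 = 0
Collecting terms: 0.5016 × V_1 = 0.01613  =>  V_1 = 0.03215 V
Power in each resistor, P = (ΔV)²/R:
  P_R1 = (10 - 0.03215)²/620 = 0.1603 W
  P_R2 = (0.03215 - 0)²/2 = 0.000517 W
P_total = P_R1 + P_R2 = 0.1608 W

Final answer: 0.1608 W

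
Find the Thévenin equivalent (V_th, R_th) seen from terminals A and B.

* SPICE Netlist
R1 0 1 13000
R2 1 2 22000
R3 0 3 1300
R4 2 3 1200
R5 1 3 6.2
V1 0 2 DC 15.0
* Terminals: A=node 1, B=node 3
Step 1 — V_th is the open-circuit voltage V_A - V_B (nothing connected across the terminals).
Nodal analysis, taking node 2 as the 0 V reference.
Source V1 fixes V_0 = 15 V.
KCL at each unknown node (sum of currents leaving = 0; resistances in Ω):
  Node 1: (V_1 - 15)/13000 + (V_1 - 0)/22000 + (V_1 - V_3)/6.2 = 0
  Node 3: (V_3 - 15)/1300 + (V_3 - 0)/1200 + (V_3 - V_1)/6.2 = 0
Collecting terms (coefficients in siemens):
  0.1614·V_1 - 0.1613·V_3 = 0.001154
  0.1629·V_3 - 0.1613·V_1 = 0.01154
Determinant D = (0.1614)(0.1629) - (-0.1613)(-0.1613) = 0.0002784
V_1 = [(0.001154)(0.1629) - (-0.1613)(0.01154)]/D = 7.36 V
V_3 = [(0.1614)(0.01154) - (0.001154)(-0.1613)]/D = 7.358 V
V_th = V_1 - V_3 = 7.36 - 7.358 = 0.00157 V
Step 2 — R_th: zero the source — replace V1 by a short circuit (node 2 merges into node 0) — and find the resistance seen between A (node 1) and B (node 3).
Reduce the network between node 1 (A) and node 3 (B) by series/parallel combination:
  Rp1 = R1 ‖ R2 (parallel, both between nodes 0 and 1) = 1/(1/13000 + 1/22000) = 8171 Ω
  Rp2 = R3 ‖ R4 (parallel, both between nodes 0 and 3) = 1/(1/1300 + 1/1200) = 624 Ω
  Rs1 = Rp1 + Rp2 (series, joined only at node 0) = 8171 + 624 = 8795 Ω
  Rp3 = R5 ‖ Rs1 (parallel, both between nodes 1 and 3) = 1/(1/6.2 + 1/8795) = 6.196 Ω
R_th = 6.196 Ω

Final answer: V_th = 0.00157 V, R_th = 6.196 Ω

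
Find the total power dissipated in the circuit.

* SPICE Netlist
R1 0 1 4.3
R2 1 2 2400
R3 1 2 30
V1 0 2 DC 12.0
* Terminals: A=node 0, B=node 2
Nodal analysis, taking node 2 as the 0 V reference.
Source V1 fixes V_0 = 12 V.
KCL at each unknown node (sum of currents leaving = 0; resistances in Ω):
  Node 1: (V_1 - 12)/4.3 + (V_1 - 0)/2400 + (V_1 - 0)/30 = 0
Collecting terms: 0.2663 × V_1 = 2.791  =>  V_1 = 10.48 V
Power in each resistor, P = (ΔV)²/R:
  P_R1 = (12 - 10.48)²/4.3 = 0.5379 W
  P_R2 = (10.48 - 0)²/2400 = 0.04576 W
  P_R3 = (10.48 - 0)²/30 = 3.66 W
P_total = P_R1 + P_R2 + P_R3 = 4.244 W

Final answer: 4.244 W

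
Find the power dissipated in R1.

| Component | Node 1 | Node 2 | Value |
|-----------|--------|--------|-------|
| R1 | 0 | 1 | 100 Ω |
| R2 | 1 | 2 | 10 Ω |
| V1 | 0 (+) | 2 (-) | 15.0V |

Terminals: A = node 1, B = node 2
Nodal analysis, taking node 2 as the 0 V reference.
Source V1 fixes V_0 = 15 V.
KCL at each unknown node (sum of currents leaving = 0; resistances in Ω):
  Node 1: (V_1 - 15)/100 + (V_1 - 0)/10 = 0
Collecting terms: 0.11 × V_1 = 0.15  =>  V_1 = 1.364 V
I_R1 = (V_0 - V_1)/R1 = (15 - 1.364)/100 = 0.1364 A
P_R1 = I_R1² × R1 = (0.1364)² × 100 = 1.86 W

Final answer: 1.86 W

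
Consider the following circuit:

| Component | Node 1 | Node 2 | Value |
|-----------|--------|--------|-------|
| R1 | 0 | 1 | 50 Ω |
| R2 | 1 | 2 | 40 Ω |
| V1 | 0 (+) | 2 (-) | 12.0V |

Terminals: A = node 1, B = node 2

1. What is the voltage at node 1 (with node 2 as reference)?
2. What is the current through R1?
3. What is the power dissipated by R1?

Nodal analysis, taking node 2 as the 0 V reference.
Source V1 fixes V_0 = 12 V.
KCL at each unknown node (sum of currents leaving = 0; resistances in Ω):
  Node 1: (V_1 - 12)/50 + (V_1 - 0)/40 = 0
Collecting terms: 0.045 × V_1 = 0.24  =>  V_1 = 5.333 V
Part 1:
  Read off the nodal solution: V_1 = 5.333 V
Part 2:
  I_R1 = (V_0 - V_1)/R1 = (12 - 5.333)/50 = 0.1333 A
  Magnitude: I_R1 = 0.1333 A
Part 3:
  I_R1 = (V_0 - V_1)/R1 = (12 - 5.333)/50 = 0.1333 A
  P_R1 = I_R1² × R1 = (0.1333)² × 50 = 0.8889 W

Final answers:
1. V_1 = 5.333 V
2. I_R1 = 0.1333 A
3. P_R1 = 0.8889 W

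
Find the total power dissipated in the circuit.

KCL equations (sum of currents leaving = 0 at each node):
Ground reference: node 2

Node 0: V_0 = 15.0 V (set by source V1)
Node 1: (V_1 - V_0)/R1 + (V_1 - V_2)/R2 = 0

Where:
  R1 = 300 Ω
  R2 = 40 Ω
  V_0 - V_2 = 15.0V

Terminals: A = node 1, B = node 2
Nodal analysis, taking node 2 as the 0 V reference.
Source V1 fixes V_0 = 15 V.
KCL at each unknown node (sum of currents leaving = 0; resistances in Ω):
  Node 1: (V_1 - 15)/300 + (V_1 - 0)/40 = 0
Collecting terms: 0.02833 × V_1 = 0.05  =>  V_1 = 1.765 V
Power in each resistor, P = (ΔV)²/R:
  P_R1 = (15 - 1.765)²/300 = 0.5839 W
  P_R2 = (1.765 - 0)²/40 = 0.07785 W
P_total = P_R1 + P_R2 = 0.6618 W

Final answer: 0.6618 W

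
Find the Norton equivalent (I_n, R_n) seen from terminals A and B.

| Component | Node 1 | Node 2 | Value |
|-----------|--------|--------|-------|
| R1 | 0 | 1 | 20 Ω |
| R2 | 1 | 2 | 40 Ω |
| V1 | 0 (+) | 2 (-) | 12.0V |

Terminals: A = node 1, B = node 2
Find the Thévenin equivalent first; then I_n = V_th/R_th and R_n = R_th.
Step 1 — V_th is the open-circuit voltage V_A - V_B (nothing connected across the terminals).
Nodal analysis, taking node 2 as the 0 V reference.
Source V1 fixes V_0 = 12 V.
KCL at each unknown node (sum of currents leaving = 0; resistances in Ω):
  Node 1: (V_1 - 12)/20 + (V_1 - 0)/40 = 0
Collecting terms: 0.075 × V_1 = 0.6  =>  V_1 = 8 V
V_th = V_1 - V_2 = 8 - 0 = 8 V
Step 2 — R_th: zero the source — replace V1 by a short circuit (node 2 merges into node 0) — and find the resistance seen between A (node 1) and B (node 0).
Reduce the network between node 1 (A) and node 0 (B) by series/parallel combination:
  Rp1 = R1 ‖ R2 (parallel, both between nodes 0 and 1) = 1/(1/20 + 1/40) = 13.33 Ω
R_th = 13.33 Ω
I_n = V_th/R_th = 8/13.33 = 0.6 A, and R_n = R_th = 13.33 Ω

Final answer: I_n = 0.6 A, R_n = 13.33 Ω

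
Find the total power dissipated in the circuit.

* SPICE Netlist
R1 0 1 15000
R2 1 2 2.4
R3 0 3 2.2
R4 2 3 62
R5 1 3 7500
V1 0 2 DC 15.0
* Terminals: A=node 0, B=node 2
Nodal analysis, taking node 2 as the 0 V reference.
Source V1 fixes V_0 = 15 V.
KCL at each unknown node (sum of currents leaving = 0; resistances in Ω):
  Node 1: (V_1 - 15)/15000 + (V_1 - 0)/2.4 + (V_1 - V_3)/7500 = 0
  Node 3: (V_3 - 15)/2.2 + (V_3 - 0)/62 + (V_3 - V_1)/7500 = 0
Collecting terms (coefficients in siemens):
  0.4169·V_1 - 0.0001333·V_3 = 0.001
  0.4708·V_3 - 0.0001333·V_1 = 6.818
Determinant D = (0.4169)(0.4708) - (-0.0001333)(-0.0001333) = 0.1963
V_1 = [(0.001)(0.4708) - (-0.0001333)(6.818)]/D = 0.007031 V
V_3 = [(0.4169)(6.818) - (0.001)(-0.0001333)]/D = 14.48 V
Power in each resistor, P = (ΔV)²/R:
  P_R1 = (15 - 0.007031)²/15000 = 0.01499 W
  P_R2 = (0.007031 - 0)²/2.4 = 0.0000206 W
  P_R3 = (15 - 14.48)²/2.2 = 0.122 W
  P_R4 = (0 - 14.48)²/62 = 3.383 W
  P_R5 = (0.007031 - 14.48)²/7500 = 0.02794 W
P_total = P_R1 + P_R2 + P_R3 + P_R4 + P_R5 = 3.548 W

Final answer: 3.548 W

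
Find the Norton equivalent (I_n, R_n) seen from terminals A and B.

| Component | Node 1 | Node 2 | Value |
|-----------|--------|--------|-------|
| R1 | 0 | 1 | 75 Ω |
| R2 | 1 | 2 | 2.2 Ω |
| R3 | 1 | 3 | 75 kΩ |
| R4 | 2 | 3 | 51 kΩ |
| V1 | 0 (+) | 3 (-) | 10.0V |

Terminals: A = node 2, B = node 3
Find the Thévenin equivalent first; then I_n = V_th/R_th and R_n = R_th.
Step 1 — V_th is the open-circuit voltage V_A - V_B (nothing connected across the terminals).
Nodal analysis, taking node 3 as the 0 V reference.
Source V1 fixes V_0 = 10 V.
KCL at each unknown node (sum of currents leaving = 0; resistances in Ω):
  Node 1: (V_1 - 10)/75 + (V_1 - V_2)/2.2 + (V_1 - 0)/75000 = 0
  Node 2: (V_2 - V_1)/2.2 + (V_2 - 0)/51000 = 0
Collecting terms (coefficients in siemens):
  0.4679·V_1 - 0.4545·V_2 = 0.1333
  0.4546·V_2 - 0.4545·V_1 = 0
Determinant D = (0.4679)(0.4546) - (-0.4545)(-0.4545) = 0.006076
V_1 = [(0.1333)(0.4546) - (-0.4545)(0)]/D = 9.975 V
V_2 = [(0.4679)(0) - (0.1333)(-0.4545)]/D = 9.975 V
V_th = V_2 - V_3 = 9.975 - 0 = 9.975 V
Step 2 — R_th: zero the source — replace V1 by a short circuit (node 3 merges into node 0) — and find the resistance seen between A (node 2) and B (node 0).
Reduce the network between node 2 (A) and node 0 (B) by series/parallel combination:
  Rp1 = R1 ‖ R3 (parallel, both between nodes 0 and 1) = 1/(1/75 + 1/75000) = 74.93 Ω
  Rs1 = R2 + Rp1 (series, joined only at node 1) = 2.2 + 74.93 = 77.13 Ω
  Rp2 = R4 ‖ Rs1 (parallel, both between nodes 0 and 2) = 1/(1/51000 + 1/77.13) = 77.01 Ω
R_th = 77.01 Ω
I_n = V_th/R_th = 9.975/77.01 = 0.1295 A, and R_n = R_th = 77.01 Ω

Final answer: I_n = 0.1295 A, R_n = 77.01 Ω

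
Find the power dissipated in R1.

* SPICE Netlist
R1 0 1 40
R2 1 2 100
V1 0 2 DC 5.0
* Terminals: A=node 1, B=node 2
Nodal analysis, taking node 2 as the 0 V reference.
Source V1 fixes V_0 = 5 V.
KCL at each unknown node (sum of currents leaving = 0; resistances in Ω):
  Node 1: (V_1 - 5)/40 + (V_1 - 0)/100 = 0
Collecting terms: 0.035 × V_1 = 0.125  =>  V_1 = 3.571 V
I_R1 = (V_0 - V_1)/R1 = (5 - 3.571)/40 = 0.03571 A
P_R1 = I_R1² × R1 = (0.03571)² × 40 = 0.05102 W

Final answer: 0.05102 W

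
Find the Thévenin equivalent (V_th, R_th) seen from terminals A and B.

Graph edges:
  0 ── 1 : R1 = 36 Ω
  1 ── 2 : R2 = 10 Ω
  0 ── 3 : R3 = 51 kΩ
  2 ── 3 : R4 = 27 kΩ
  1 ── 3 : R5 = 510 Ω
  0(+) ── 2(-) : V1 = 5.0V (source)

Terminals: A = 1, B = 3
Step 1 — V_th is the open-circuit voltage V_A - V_B (nothing connected across the terminals).
Nodal analysis, taking node 2 as the 0 V reference.
Source V1 fixes V_0 = 5 V.
KCL at each unknown node (sum of currents leaving = 0; resistances in Ω):
  Node 1: (V_1 - 5)/36 + (V_1 - 0)/10 + (V_1 - V_3)/510 = 0
  Node 3: (V_3 - 5)/51000 + (V_3 - 0)/27000 + (V_3 - V_1)/510 = 0
Collecting terms (coefficients in siemens):
  0.1297·V_1 - 0.001961·V_3 = 0.1389
  0.002017·V_3 - 0.001961·V_1 = 0.00009804
Determinant D = (0.1297)(0.002017) - (-0.001961)(-0.001961) = 0.0002579
V_1 = [(0.1389)(0.002017) - (-0.001961)(0.00009804)]/D = 1.087 V
V_3 = [(0.1297)(0.00009804) - (0.1389)(-0.001961)]/D = 1.105 V
V_th = V_1 - V_3 = 1.087 - 1.105 = -0.01807 V
Step 2 — R_th: zero the source — replace V1 by a short circuit (node 2 merges into node 0) — and find the resistance seen between A (node 1) and B (node 3).
Reduce the network between node 1 (A) and node 3 (B) by series/parallel combination:
  Rp1 = R1 ‖ R2 (parallel, both between nodes 0 and 1) = 1/(1/36 + 1/10) = 7.826 Ω
  Rp2 = R3 ‖ R4 (parallel, both between nodes 0 and 3) = 1/(1/51000 + 1/27000) = 17650 Ω
  Rs1 = Rp1 + Rp2 (series, joined only at node 0) = 7.826 + 17650 = 17660 Ω
  Rp3 = R5 ‖ Rs1 (parallel, both between nodes 1 and 3) = 1/(1/510 + 1/17660) = 495.7 Ω
R_th = 495.7 Ω

Final answer: V_th = -0.01807 V, R_th = 495.7 Ω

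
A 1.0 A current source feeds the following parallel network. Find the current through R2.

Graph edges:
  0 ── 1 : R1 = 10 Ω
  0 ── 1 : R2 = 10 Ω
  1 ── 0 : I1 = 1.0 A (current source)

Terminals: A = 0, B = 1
All resistors sit directly between nodes 0 and 1, so they are in parallel and share one voltage V; the full source current 1 A splits among them.
1/R_par = 1/10 + 1/10 = 0.2 S  =>  R_par = 5 Ω
V = I × R_par = 1 × 5 = 5 V
I_R2 = V/R2 = 5/10 = 0.5 A

Final answer: 0.5 A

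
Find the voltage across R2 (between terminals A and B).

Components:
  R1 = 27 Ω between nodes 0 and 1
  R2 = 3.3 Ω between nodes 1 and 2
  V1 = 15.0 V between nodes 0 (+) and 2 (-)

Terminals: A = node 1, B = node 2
R1 and R2 are in series across V1 (node 0 → node 1 → node 2), and the output A–B is taken across R2, so this is a voltage divider.
Series current: I = V1/(R1 + R2) = 15/(27 + 3.3) = 15/30.3 = 0.495 A
V_R2 = I × R2 = V1 × R2/(R1 + R2) = 15 × 3.3/30.3 = 1.634 V

Final answer: 1.634 V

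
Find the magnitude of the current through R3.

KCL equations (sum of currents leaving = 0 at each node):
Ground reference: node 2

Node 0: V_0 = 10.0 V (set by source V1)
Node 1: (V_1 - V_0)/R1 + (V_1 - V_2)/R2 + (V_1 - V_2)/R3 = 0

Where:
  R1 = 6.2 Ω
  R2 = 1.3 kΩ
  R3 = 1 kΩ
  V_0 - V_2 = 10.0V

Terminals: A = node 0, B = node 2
Nodal analysis, taking node 2 as the 0 V reference.
Source V1 fixes V_0 = 10 V.
KCL at each unknown node (sum of currents leaving = 0; resistances in Ω):
  Node 1: (V_1 - 10)/6.2 + (V_1 - 0)/1300 + (V_1 - 0)/1000 = 0
Collecting terms: 0.1631 × V_1 = 1.613  =>  V_1 = 9.891 V
I_R3 = (V_1 - V_2)/R3 = (9.891 - 0)/1000 = 0.009891 A
|I_R3| = 0.009891 A

Final answer: |I_R3| = 0.009891 A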